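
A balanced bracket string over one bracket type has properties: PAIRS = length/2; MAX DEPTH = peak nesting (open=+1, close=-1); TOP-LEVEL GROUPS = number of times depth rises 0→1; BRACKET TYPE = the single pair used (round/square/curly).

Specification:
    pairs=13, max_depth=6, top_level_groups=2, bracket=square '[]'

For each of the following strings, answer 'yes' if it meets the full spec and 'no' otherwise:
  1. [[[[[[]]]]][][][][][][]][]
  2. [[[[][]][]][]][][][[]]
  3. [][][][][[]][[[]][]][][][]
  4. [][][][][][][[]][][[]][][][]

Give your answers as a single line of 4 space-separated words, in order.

String 1 '[[[[[[]]]]][][][][][][]][]': depth seq [1 2 3 4 5 6 5 4 3 2 1 2 1 2 1 2 1 2 1 2 1 2 1 0 1 0]
  -> pairs=13 depth=6 groups=2 -> yes
String 2 '[[[[][]][]][]][][][[]]': depth seq [1 2 3 4 3 4 3 2 3 2 1 2 1 0 1 0 1 0 1 2 1 0]
  -> pairs=11 depth=4 groups=4 -> no
String 3 '[][][][][[]][[[]][]][][][]': depth seq [1 0 1 0 1 0 1 0 1 2 1 0 1 2 3 2 1 2 1 0 1 0 1 0 1 0]
  -> pairs=13 depth=3 groups=9 -> no
String 4 '[][][][][][][[]][][[]][][][]': depth seq [1 0 1 0 1 0 1 0 1 0 1 0 1 2 1 0 1 0 1 2 1 0 1 0 1 0 1 0]
  -> pairs=14 depth=2 groups=12 -> no

Answer: yes no no no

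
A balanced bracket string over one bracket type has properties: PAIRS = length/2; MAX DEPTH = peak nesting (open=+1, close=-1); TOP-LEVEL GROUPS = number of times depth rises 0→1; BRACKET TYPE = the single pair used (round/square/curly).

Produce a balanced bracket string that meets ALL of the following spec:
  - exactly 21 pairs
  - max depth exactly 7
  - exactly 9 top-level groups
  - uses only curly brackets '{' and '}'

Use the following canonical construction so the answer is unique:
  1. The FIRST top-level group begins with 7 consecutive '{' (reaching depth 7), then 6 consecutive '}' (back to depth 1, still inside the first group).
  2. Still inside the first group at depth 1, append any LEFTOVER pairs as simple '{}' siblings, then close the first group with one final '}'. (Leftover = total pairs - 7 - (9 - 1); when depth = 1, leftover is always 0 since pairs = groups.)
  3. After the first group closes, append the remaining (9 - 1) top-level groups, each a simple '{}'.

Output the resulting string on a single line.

Answer: {{{{{{{}}}}}}{}{}{}{}{}{}}{}{}{}{}{}{}{}{}

Derivation:
Spec: pairs=21 depth=7 groups=9
Leftover pairs = 21 - 7 - (9-1) = 6
First group: deep chain of depth 7 + 6 sibling pairs
Remaining 8 groups: simple '{}' each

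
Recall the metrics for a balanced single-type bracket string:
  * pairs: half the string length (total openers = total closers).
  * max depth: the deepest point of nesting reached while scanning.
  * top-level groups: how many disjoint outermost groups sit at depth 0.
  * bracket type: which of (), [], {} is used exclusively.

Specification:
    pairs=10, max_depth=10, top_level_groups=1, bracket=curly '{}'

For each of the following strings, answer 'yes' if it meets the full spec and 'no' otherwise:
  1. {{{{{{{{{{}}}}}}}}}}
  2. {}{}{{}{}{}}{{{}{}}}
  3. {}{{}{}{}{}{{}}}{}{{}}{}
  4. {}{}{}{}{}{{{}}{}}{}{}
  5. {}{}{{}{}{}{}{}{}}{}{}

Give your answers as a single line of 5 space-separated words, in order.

Answer: yes no no no no

Derivation:
String 1 '{{{{{{{{{{}}}}}}}}}}': depth seq [1 2 3 4 5 6 7 8 9 10 9 8 7 6 5 4 3 2 1 0]
  -> pairs=10 depth=10 groups=1 -> yes
String 2 '{}{}{{}{}{}}{{{}{}}}': depth seq [1 0 1 0 1 2 1 2 1 2 1 0 1 2 3 2 3 2 1 0]
  -> pairs=10 depth=3 groups=4 -> no
String 3 '{}{{}{}{}{}{{}}}{}{{}}{}': depth seq [1 0 1 2 1 2 1 2 1 2 1 2 3 2 1 0 1 0 1 2 1 0 1 0]
  -> pairs=12 depth=3 groups=5 -> no
String 4 '{}{}{}{}{}{{{}}{}}{}{}': depth seq [1 0 1 0 1 0 1 0 1 0 1 2 3 2 1 2 1 0 1 0 1 0]
  -> pairs=11 depth=3 groups=8 -> no
String 5 '{}{}{{}{}{}{}{}{}}{}{}': depth seq [1 0 1 0 1 2 1 2 1 2 1 2 1 2 1 2 1 0 1 0 1 0]
  -> pairs=11 depth=2 groups=5 -> no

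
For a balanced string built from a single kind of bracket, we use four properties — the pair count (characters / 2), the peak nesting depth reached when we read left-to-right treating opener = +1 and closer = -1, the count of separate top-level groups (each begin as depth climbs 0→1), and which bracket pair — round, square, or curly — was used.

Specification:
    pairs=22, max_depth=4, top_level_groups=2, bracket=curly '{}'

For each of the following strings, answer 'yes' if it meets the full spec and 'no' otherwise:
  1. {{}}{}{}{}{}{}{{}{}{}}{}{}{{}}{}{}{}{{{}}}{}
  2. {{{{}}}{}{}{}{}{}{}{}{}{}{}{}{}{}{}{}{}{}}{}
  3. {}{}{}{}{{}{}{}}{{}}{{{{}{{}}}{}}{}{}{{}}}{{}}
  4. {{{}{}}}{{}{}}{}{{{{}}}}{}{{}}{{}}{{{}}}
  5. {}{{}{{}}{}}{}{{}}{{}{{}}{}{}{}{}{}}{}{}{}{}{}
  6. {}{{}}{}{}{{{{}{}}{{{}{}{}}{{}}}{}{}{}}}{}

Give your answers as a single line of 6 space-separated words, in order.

Answer: no yes no no no no

Derivation:
String 1 '{{}}{}{}{}{}{}{{}{}{}}{}{}{{}}{}{}{}{{{}}}{}': depth seq [1 2 1 0 1 0 1 0 1 0 1 0 1 0 1 2 1 2 1 2 1 0 1 0 1 0 1 2 1 0 1 0 1 0 1 0 1 2 3 2 1 0 1 0]
  -> pairs=22 depth=3 groups=15 -> no
String 2 '{{{{}}}{}{}{}{}{}{}{}{}{}{}{}{}{}{}{}{}{}}{}': depth seq [1 2 3 4 3 2 1 2 1 2 1 2 1 2 1 2 1 2 1 2 1 2 1 2 1 2 1 2 1 2 1 2 1 2 1 2 1 2 1 2 1 0 1 0]
  -> pairs=22 depth=4 groups=2 -> yes
String 3 '{}{}{}{}{{}{}{}}{{}}{{{{}{{}}}{}}{}{}{{}}}{{}}': depth seq [1 0 1 0 1 0 1 0 1 2 1 2 1 2 1 0 1 2 1 0 1 2 3 4 3 4 5 4 3 2 3 2 1 2 1 2 1 2 3 2 1 0 1 2 1 0]
  -> pairs=23 depth=5 groups=8 -> no
String 4 '{{{}{}}}{{}{}}{}{{{{}}}}{}{{}}{{}}{{{}}}': depth seq [1 2 3 2 3 2 1 0 1 2 1 2 1 0 1 0 1 2 3 4 3 2 1 0 1 0 1 2 1 0 1 2 1 0 1 2 3 2 1 0]
  -> pairs=20 depth=4 groups=8 -> no
String 5 '{}{{}{{}}{}}{}{{}}{{}{{}}{}{}{}{}{}}{}{}{}{}{}': depth seq [1 0 1 2 1 2 3 2 1 2 1 0 1 0 1 2 1 0 1 2 1 2 3 2 1 2 1 2 1 2 1 2 1 2 1 0 1 0 1 0 1 0 1 0 1 0]
  -> pairs=23 depth=3 groups=10 -> no
String 6 '{}{{}}{}{}{{{{}{}}{{{}{}{}}{{}}}{}{}{}}}{}': depth seq [1 0 1 2 1 0 1 0 1 0 1 2 3 4 3 4 3 2 3 4 5 4 5 4 5 4 3 4 5 4 3 2 3 2 3 2 3 2 1 0 1 0]
  -> pairs=21 depth=5 groups=6 -> no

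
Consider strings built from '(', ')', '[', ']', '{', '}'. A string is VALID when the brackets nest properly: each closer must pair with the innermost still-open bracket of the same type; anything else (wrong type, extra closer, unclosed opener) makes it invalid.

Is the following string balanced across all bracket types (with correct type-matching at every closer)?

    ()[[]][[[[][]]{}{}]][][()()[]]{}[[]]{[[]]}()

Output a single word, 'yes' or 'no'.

Answer: yes

Derivation:
pos 0: push '('; stack = (
pos 1: ')' matches '('; pop; stack = (empty)
pos 2: push '['; stack = [
pos 3: push '['; stack = [[
pos 4: ']' matches '['; pop; stack = [
pos 5: ']' matches '['; pop; stack = (empty)
pos 6: push '['; stack = [
pos 7: push '['; stack = [[
pos 8: push '['; stack = [[[
pos 9: push '['; stack = [[[[
pos 10: ']' matches '['; pop; stack = [[[
pos 11: push '['; stack = [[[[
pos 12: ']' matches '['; pop; stack = [[[
pos 13: ']' matches '['; pop; stack = [[
pos 14: push '{'; stack = [[{
pos 15: '}' matches '{'; pop; stack = [[
pos 16: push '{'; stack = [[{
pos 17: '}' matches '{'; pop; stack = [[
pos 18: ']' matches '['; pop; stack = [
pos 19: ']' matches '['; pop; stack = (empty)
pos 20: push '['; stack = [
pos 21: ']' matches '['; pop; stack = (empty)
pos 22: push '['; stack = [
pos 23: push '('; stack = [(
pos 24: ')' matches '('; pop; stack = [
pos 25: push '('; stack = [(
pos 26: ')' matches '('; pop; stack = [
pos 27: push '['; stack = [[
pos 28: ']' matches '['; pop; stack = [
pos 29: ']' matches '['; pop; stack = (empty)
pos 30: push '{'; stack = {
pos 31: '}' matches '{'; pop; stack = (empty)
pos 32: push '['; stack = [
pos 33: push '['; stack = [[
pos 34: ']' matches '['; pop; stack = [
pos 35: ']' matches '['; pop; stack = (empty)
pos 36: push '{'; stack = {
pos 37: push '['; stack = {[
pos 38: push '['; stack = {[[
pos 39: ']' matches '['; pop; stack = {[
pos 40: ']' matches '['; pop; stack = {
pos 41: '}' matches '{'; pop; stack = (empty)
pos 42: push '('; stack = (
pos 43: ')' matches '('; pop; stack = (empty)
end: stack empty → VALID
Verdict: properly nested → yes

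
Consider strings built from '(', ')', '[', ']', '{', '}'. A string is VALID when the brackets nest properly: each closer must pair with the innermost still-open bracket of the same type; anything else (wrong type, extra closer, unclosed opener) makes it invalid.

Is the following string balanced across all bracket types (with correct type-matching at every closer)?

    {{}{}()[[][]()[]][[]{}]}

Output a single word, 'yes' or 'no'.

Answer: yes

Derivation:
pos 0: push '{'; stack = {
pos 1: push '{'; stack = {{
pos 2: '}' matches '{'; pop; stack = {
pos 3: push '{'; stack = {{
pos 4: '}' matches '{'; pop; stack = {
pos 5: push '('; stack = {(
pos 6: ')' matches '('; pop; stack = {
pos 7: push '['; stack = {[
pos 8: push '['; stack = {[[
pos 9: ']' matches '['; pop; stack = {[
pos 10: push '['; stack = {[[
pos 11: ']' matches '['; pop; stack = {[
pos 12: push '('; stack = {[(
pos 13: ')' matches '('; pop; stack = {[
pos 14: push '['; stack = {[[
pos 15: ']' matches '['; pop; stack = {[
pos 16: ']' matches '['; pop; stack = {
pos 17: push '['; stack = {[
pos 18: push '['; stack = {[[
pos 19: ']' matches '['; pop; stack = {[
pos 20: push '{'; stack = {[{
pos 21: '}' matches '{'; pop; stack = {[
pos 22: ']' matches '['; pop; stack = {
pos 23: '}' matches '{'; pop; stack = (empty)
end: stack empty → VALID
Verdict: properly nested → yes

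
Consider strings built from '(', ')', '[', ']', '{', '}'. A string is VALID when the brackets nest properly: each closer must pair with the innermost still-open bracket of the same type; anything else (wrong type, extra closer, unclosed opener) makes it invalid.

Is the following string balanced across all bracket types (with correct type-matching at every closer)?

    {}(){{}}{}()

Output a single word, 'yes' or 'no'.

Answer: yes

Derivation:
pos 0: push '{'; stack = {
pos 1: '}' matches '{'; pop; stack = (empty)
pos 2: push '('; stack = (
pos 3: ')' matches '('; pop; stack = (empty)
pos 4: push '{'; stack = {
pos 5: push '{'; stack = {{
pos 6: '}' matches '{'; pop; stack = {
pos 7: '}' matches '{'; pop; stack = (empty)
pos 8: push '{'; stack = {
pos 9: '}' matches '{'; pop; stack = (empty)
pos 10: push '('; stack = (
pos 11: ')' matches '('; pop; stack = (empty)
end: stack empty → VALID
Verdict: properly nested → yes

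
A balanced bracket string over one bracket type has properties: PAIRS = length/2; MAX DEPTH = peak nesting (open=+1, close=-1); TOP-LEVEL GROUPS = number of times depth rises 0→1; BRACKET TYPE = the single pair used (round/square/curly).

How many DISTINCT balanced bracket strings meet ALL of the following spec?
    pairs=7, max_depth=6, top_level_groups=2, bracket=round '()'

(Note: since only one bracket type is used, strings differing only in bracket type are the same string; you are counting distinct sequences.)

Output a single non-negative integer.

Answer: 2

Derivation:
Spec: pairs=7 depth=6 groups=2
Count(depth <= 6) = 132
Count(depth <= 5) = 130
Count(depth == 6) = 132 - 130 = 2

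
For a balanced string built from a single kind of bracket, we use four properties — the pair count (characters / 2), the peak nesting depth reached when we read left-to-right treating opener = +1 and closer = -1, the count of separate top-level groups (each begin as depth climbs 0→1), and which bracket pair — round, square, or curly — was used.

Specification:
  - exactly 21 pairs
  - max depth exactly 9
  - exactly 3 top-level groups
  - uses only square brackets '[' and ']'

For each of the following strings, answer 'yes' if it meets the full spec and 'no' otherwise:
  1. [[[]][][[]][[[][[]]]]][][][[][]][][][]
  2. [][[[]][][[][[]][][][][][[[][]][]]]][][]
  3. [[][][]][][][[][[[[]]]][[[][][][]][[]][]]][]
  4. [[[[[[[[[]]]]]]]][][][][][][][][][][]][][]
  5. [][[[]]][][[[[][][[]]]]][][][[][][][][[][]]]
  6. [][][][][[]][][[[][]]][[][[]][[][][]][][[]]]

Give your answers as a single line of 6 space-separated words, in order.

Answer: no no no yes no no

Derivation:
String 1 '[[[]][][[]][[[][[]]]]][][][[][]][][][]': depth seq [1 2 3 2 1 2 1 2 3 2 1 2 3 4 3 4 5 4 3 2 1 0 1 0 1 0 1 2 1 2 1 0 1 0 1 0 1 0]
  -> pairs=19 depth=5 groups=7 -> no
String 2 '[][[[]][][[][[]][][][][][[[][]][]]]][][]': depth seq [1 0 1 2 3 2 1 2 1 2 3 2 3 4 3 2 3 2 3 2 3 2 3 2 3 4 5 4 5 4 3 4 3 2 1 0 1 0 1 0]
  -> pairs=20 depth=5 groups=4 -> no
String 3 '[[][][]][][][[][[[[]]]][[[][][][]][[]][]]][]': depth seq [1 2 1 2 1 2 1 0 1 0 1 0 1 2 1 2 3 4 5 4 3 2 1 2 3 4 3 4 3 4 3 4 3 2 3 4 3 2 3 2 1 0 1 0]
  -> pairs=22 depth=5 groups=5 -> no
String 4 '[[[[[[[[[]]]]]]]][][][][][][][][][][]][][]': depth seq [1 2 3 4 5 6 7 8 9 8 7 6 5 4 3 2 1 2 1 2 1 2 1 2 1 2 1 2 1 2 1 2 1 2 1 2 1 0 1 0 1 0]
  -> pairs=21 depth=9 groups=3 -> yes
String 5 '[][[[]]][][[[[][][[]]]]][][][[][][][][[][]]]': depth seq [1 0 1 2 3 2 1 0 1 0 1 2 3 4 3 4 3 4 5 4 3 2 1 0 1 0 1 0 1 2 1 2 1 2 1 2 1 2 3 2 3 2 1 0]
  -> pairs=22 depth=5 groups=7 -> no
String 6 '[][][][][[]][][[[][]]][[][[]][[][][]][][[]]]': depth seq [1 0 1 0 1 0 1 0 1 2 1 0 1 0 1 2 3 2 3 2 1 0 1 2 1 2 3 2 1 2 3 2 3 2 3 2 1 2 1 2 3 2 1 0]
  -> pairs=22 depth=3 groups=8 -> no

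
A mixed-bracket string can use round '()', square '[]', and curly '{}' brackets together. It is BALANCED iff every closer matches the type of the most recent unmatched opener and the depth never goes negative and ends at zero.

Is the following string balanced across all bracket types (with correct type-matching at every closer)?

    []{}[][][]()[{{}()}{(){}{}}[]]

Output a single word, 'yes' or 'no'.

pos 0: push '['; stack = [
pos 1: ']' matches '['; pop; stack = (empty)
pos 2: push '{'; stack = {
pos 3: '}' matches '{'; pop; stack = (empty)
pos 4: push '['; stack = [
pos 5: ']' matches '['; pop; stack = (empty)
pos 6: push '['; stack = [
pos 7: ']' matches '['; pop; stack = (empty)
pos 8: push '['; stack = [
pos 9: ']' matches '['; pop; stack = (empty)
pos 10: push '('; stack = (
pos 11: ')' matches '('; pop; stack = (empty)
pos 12: push '['; stack = [
pos 13: push '{'; stack = [{
pos 14: push '{'; stack = [{{
pos 15: '}' matches '{'; pop; stack = [{
pos 16: push '('; stack = [{(
pos 17: ')' matches '('; pop; stack = [{
pos 18: '}' matches '{'; pop; stack = [
pos 19: push '{'; stack = [{
pos 20: push '('; stack = [{(
pos 21: ')' matches '('; pop; stack = [{
pos 22: push '{'; stack = [{{
pos 23: '}' matches '{'; pop; stack = [{
pos 24: push '{'; stack = [{{
pos 25: '}' matches '{'; pop; stack = [{
pos 26: '}' matches '{'; pop; stack = [
pos 27: push '['; stack = [[
pos 28: ']' matches '['; pop; stack = [
pos 29: ']' matches '['; pop; stack = (empty)
end: stack empty → VALID
Verdict: properly nested → yes

Answer: yes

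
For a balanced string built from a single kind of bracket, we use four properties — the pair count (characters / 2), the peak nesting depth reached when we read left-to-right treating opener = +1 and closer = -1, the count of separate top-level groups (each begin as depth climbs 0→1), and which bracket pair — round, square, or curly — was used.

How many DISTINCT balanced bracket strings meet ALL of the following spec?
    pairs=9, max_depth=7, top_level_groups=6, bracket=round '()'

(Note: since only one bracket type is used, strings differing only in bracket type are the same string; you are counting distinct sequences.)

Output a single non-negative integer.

Spec: pairs=9 depth=7 groups=6
Count(depth <= 7) = 110
Count(depth <= 6) = 110
Count(depth == 7) = 110 - 110 = 0

Answer: 0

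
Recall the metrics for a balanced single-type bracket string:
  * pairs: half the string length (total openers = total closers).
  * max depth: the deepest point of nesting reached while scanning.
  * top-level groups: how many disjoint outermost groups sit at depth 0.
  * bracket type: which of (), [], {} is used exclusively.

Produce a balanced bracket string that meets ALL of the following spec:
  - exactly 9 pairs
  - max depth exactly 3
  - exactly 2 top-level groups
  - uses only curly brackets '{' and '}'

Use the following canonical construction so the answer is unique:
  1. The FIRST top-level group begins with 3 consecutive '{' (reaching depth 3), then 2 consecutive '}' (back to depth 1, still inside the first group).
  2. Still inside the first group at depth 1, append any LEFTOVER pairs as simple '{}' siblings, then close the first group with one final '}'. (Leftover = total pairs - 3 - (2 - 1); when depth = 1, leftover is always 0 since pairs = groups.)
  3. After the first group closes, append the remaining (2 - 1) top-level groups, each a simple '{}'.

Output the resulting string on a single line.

Answer: {{{}}{}{}{}{}{}}{}

Derivation:
Spec: pairs=9 depth=3 groups=2
Leftover pairs = 9 - 3 - (2-1) = 5
First group: deep chain of depth 3 + 5 sibling pairs
Remaining 1 groups: simple '{}' each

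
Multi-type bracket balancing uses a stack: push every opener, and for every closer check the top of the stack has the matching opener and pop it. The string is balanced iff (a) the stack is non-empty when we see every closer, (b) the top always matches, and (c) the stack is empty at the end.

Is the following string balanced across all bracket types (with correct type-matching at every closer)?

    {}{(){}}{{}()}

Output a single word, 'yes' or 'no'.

Answer: yes

Derivation:
pos 0: push '{'; stack = {
pos 1: '}' matches '{'; pop; stack = (empty)
pos 2: push '{'; stack = {
pos 3: push '('; stack = {(
pos 4: ')' matches '('; pop; stack = {
pos 5: push '{'; stack = {{
pos 6: '}' matches '{'; pop; stack = {
pos 7: '}' matches '{'; pop; stack = (empty)
pos 8: push '{'; stack = {
pos 9: push '{'; stack = {{
pos 10: '}' matches '{'; pop; stack = {
pos 11: push '('; stack = {(
pos 12: ')' matches '('; pop; stack = {
pos 13: '}' matches '{'; pop; stack = (empty)
end: stack empty → VALID
Verdict: properly nested → yes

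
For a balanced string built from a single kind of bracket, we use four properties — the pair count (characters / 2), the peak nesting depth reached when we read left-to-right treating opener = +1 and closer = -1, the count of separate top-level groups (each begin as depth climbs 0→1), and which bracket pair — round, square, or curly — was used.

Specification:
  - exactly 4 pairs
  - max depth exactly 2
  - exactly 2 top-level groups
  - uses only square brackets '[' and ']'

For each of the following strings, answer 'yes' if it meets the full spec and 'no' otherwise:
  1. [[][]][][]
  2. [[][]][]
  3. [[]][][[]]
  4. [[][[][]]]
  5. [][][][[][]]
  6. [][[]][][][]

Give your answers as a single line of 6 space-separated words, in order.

Answer: no yes no no no no

Derivation:
String 1 '[[][]][][]': depth seq [1 2 1 2 1 0 1 0 1 0]
  -> pairs=5 depth=2 groups=3 -> no
String 2 '[[][]][]': depth seq [1 2 1 2 1 0 1 0]
  -> pairs=4 depth=2 groups=2 -> yes
String 3 '[[]][][[]]': depth seq [1 2 1 0 1 0 1 2 1 0]
  -> pairs=5 depth=2 groups=3 -> no
String 4 '[[][[][]]]': depth seq [1 2 1 2 3 2 3 2 1 0]
  -> pairs=5 depth=3 groups=1 -> no
String 5 '[][][][[][]]': depth seq [1 0 1 0 1 0 1 2 1 2 1 0]
  -> pairs=6 depth=2 groups=4 -> no
String 6 '[][[]][][][]': depth seq [1 0 1 2 1 0 1 0 1 0 1 0]
  -> pairs=6 depth=2 groups=5 -> no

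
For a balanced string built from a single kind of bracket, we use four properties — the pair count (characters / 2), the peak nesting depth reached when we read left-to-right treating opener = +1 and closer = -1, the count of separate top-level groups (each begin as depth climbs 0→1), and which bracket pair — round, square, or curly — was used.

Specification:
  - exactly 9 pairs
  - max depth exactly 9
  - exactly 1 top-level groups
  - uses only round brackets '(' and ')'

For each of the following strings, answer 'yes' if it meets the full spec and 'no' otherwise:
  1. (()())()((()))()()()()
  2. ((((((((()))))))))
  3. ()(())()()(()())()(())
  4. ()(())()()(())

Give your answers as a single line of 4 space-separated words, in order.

String 1 '(()())()((()))()()()()': depth seq [1 2 1 2 1 0 1 0 1 2 3 2 1 0 1 0 1 0 1 0 1 0]
  -> pairs=11 depth=3 groups=7 -> no
String 2 '((((((((()))))))))': depth seq [1 2 3 4 5 6 7 8 9 8 7 6 5 4 3 2 1 0]
  -> pairs=9 depth=9 groups=1 -> yes
String 3 '()(())()()(()())()(())': depth seq [1 0 1 2 1 0 1 0 1 0 1 2 1 2 1 0 1 0 1 2 1 0]
  -> pairs=11 depth=2 groups=7 -> no
String 4 '()(())()()(())': depth seq [1 0 1 2 1 0 1 0 1 0 1 2 1 0]
  -> pairs=7 depth=2 groups=5 -> no

Answer: no yes no no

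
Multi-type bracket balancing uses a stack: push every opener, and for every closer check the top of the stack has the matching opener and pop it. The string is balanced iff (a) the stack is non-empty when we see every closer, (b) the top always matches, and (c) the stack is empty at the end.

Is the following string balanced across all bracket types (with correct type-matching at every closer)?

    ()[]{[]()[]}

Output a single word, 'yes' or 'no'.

Answer: yes

Derivation:
pos 0: push '('; stack = (
pos 1: ')' matches '('; pop; stack = (empty)
pos 2: push '['; stack = [
pos 3: ']' matches '['; pop; stack = (empty)
pos 4: push '{'; stack = {
pos 5: push '['; stack = {[
pos 6: ']' matches '['; pop; stack = {
pos 7: push '('; stack = {(
pos 8: ')' matches '('; pop; stack = {
pos 9: push '['; stack = {[
pos 10: ']' matches '['; pop; stack = {
pos 11: '}' matches '{'; pop; stack = (empty)
end: stack empty → VALID
Verdict: properly nested → yes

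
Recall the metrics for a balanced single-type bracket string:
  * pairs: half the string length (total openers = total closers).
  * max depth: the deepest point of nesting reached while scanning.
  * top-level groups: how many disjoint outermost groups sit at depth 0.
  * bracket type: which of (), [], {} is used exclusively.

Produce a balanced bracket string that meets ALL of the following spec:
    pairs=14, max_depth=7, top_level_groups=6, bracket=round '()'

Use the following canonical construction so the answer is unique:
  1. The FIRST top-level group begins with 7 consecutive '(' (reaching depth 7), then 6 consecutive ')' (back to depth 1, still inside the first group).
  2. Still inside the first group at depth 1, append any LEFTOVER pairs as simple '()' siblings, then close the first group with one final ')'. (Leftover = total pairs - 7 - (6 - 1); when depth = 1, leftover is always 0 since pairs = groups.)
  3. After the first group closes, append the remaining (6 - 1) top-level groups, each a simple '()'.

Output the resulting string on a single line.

Spec: pairs=14 depth=7 groups=6
Leftover pairs = 14 - 7 - (6-1) = 2
First group: deep chain of depth 7 + 2 sibling pairs
Remaining 5 groups: simple '()' each

Answer: ((((((())))))()())()()()()()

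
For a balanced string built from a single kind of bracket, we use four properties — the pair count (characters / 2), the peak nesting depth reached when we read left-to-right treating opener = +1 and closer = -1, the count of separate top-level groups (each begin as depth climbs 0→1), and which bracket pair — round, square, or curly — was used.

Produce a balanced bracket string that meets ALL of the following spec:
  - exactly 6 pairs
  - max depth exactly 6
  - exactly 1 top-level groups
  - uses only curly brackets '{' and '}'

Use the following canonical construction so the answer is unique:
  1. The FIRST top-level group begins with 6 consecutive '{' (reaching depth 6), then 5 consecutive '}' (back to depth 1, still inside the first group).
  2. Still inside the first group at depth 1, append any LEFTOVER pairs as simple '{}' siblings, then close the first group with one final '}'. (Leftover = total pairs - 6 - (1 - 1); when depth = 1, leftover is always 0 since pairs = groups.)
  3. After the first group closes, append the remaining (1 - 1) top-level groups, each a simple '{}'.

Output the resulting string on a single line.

Answer: {{{{{{}}}}}}

Derivation:
Spec: pairs=6 depth=6 groups=1
Leftover pairs = 6 - 6 - (1-1) = 0
First group: deep chain of depth 6 + 0 sibling pairs
Remaining 0 groups: simple '{}' each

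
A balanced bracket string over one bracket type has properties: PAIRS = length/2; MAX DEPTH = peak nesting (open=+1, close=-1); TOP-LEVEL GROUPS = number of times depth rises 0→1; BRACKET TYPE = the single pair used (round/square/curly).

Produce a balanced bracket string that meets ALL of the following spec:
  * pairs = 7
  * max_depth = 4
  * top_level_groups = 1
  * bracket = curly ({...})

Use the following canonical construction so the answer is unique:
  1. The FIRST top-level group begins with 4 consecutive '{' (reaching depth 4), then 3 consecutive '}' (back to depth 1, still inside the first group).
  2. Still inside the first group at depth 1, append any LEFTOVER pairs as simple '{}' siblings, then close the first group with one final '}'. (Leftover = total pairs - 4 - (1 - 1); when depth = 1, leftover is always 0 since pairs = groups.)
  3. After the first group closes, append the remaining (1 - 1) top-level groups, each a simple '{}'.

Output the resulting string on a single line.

Answer: {{{{}}}{}{}{}}

Derivation:
Spec: pairs=7 depth=4 groups=1
Leftover pairs = 7 - 4 - (1-1) = 3
First group: deep chain of depth 4 + 3 sibling pairs
Remaining 0 groups: simple '{}' each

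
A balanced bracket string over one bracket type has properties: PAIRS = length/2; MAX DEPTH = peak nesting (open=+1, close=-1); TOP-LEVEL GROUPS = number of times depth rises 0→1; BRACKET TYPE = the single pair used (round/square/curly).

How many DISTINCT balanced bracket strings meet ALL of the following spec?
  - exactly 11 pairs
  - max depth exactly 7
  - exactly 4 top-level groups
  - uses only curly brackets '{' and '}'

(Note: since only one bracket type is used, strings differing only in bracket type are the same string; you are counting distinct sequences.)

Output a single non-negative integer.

Answer: 56

Derivation:
Spec: pairs=11 depth=7 groups=4
Count(depth <= 7) = 7068
Count(depth <= 6) = 7012
Count(depth == 7) = 7068 - 7012 = 56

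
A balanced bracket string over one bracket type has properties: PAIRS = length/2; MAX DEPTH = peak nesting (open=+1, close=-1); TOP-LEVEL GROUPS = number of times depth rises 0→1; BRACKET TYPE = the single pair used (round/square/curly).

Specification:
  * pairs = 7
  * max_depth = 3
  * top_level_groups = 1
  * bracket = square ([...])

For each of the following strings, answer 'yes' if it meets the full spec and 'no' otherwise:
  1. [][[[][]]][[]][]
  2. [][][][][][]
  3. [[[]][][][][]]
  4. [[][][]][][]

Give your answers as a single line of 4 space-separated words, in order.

Answer: no no yes no

Derivation:
String 1 '[][[[][]]][[]][]': depth seq [1 0 1 2 3 2 3 2 1 0 1 2 1 0 1 0]
  -> pairs=8 depth=3 groups=4 -> no
String 2 '[][][][][][]': depth seq [1 0 1 0 1 0 1 0 1 0 1 0]
  -> pairs=6 depth=1 groups=6 -> no
String 3 '[[[]][][][][]]': depth seq [1 2 3 2 1 2 1 2 1 2 1 2 1 0]
  -> pairs=7 depth=3 groups=1 -> yes
String 4 '[[][][]][][]': depth seq [1 2 1 2 1 2 1 0 1 0 1 0]
  -> pairs=6 depth=2 groups=3 -> no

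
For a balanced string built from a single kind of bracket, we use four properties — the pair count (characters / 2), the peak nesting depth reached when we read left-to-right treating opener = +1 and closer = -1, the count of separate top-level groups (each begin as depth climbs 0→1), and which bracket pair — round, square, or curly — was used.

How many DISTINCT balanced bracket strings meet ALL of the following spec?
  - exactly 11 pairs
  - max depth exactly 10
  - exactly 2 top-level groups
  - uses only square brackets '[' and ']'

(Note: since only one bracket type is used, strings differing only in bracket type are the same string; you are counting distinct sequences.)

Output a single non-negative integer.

Answer: 2

Derivation:
Spec: pairs=11 depth=10 groups=2
Count(depth <= 10) = 16796
Count(depth <= 9) = 16794
Count(depth == 10) = 16796 - 16794 = 2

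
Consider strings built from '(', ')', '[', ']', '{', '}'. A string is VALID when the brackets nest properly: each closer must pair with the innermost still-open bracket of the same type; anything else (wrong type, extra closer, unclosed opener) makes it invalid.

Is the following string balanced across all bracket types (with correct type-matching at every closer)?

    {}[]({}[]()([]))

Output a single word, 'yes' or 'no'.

pos 0: push '{'; stack = {
pos 1: '}' matches '{'; pop; stack = (empty)
pos 2: push '['; stack = [
pos 3: ']' matches '['; pop; stack = (empty)
pos 4: push '('; stack = (
pos 5: push '{'; stack = ({
pos 6: '}' matches '{'; pop; stack = (
pos 7: push '['; stack = ([
pos 8: ']' matches '['; pop; stack = (
pos 9: push '('; stack = ((
pos 10: ')' matches '('; pop; stack = (
pos 11: push '('; stack = ((
pos 12: push '['; stack = (([
pos 13: ']' matches '['; pop; stack = ((
pos 14: ')' matches '('; pop; stack = (
pos 15: ')' matches '('; pop; stack = (empty)
end: stack empty → VALID
Verdict: properly nested → yes

Answer: yes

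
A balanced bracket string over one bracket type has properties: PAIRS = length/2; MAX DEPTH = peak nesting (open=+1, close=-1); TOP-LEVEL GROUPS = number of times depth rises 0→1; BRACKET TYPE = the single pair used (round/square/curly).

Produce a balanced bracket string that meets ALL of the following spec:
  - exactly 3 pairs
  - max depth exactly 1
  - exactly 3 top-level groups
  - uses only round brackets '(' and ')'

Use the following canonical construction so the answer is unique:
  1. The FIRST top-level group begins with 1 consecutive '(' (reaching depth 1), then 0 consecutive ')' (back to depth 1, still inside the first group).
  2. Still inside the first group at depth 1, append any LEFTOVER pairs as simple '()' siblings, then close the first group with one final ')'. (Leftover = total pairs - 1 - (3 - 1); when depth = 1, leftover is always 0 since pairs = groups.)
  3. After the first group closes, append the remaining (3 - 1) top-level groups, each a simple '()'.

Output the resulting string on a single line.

Spec: pairs=3 depth=1 groups=3
Leftover pairs = 3 - 1 - (3-1) = 0
First group: deep chain of depth 1 + 0 sibling pairs
Remaining 2 groups: simple '()' each

Answer: ()()()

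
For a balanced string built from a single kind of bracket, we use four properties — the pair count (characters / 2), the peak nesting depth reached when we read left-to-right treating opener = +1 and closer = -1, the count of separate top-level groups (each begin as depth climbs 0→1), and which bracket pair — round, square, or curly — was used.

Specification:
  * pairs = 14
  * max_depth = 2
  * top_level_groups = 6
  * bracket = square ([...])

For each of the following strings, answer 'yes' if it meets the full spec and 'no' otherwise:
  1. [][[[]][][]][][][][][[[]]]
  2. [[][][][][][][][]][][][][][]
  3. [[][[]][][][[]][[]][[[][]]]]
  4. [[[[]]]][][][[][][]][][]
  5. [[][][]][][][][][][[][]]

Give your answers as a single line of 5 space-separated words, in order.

Answer: no yes no no no

Derivation:
String 1 '[][[[]][][]][][][][][[[]]]': depth seq [1 0 1 2 3 2 1 2 1 2 1 0 1 0 1 0 1 0 1 0 1 2 3 2 1 0]
  -> pairs=13 depth=3 groups=7 -> no
String 2 '[[][][][][][][][]][][][][][]': depth seq [1 2 1 2 1 2 1 2 1 2 1 2 1 2 1 2 1 0 1 0 1 0 1 0 1 0 1 0]
  -> pairs=14 depth=2 groups=6 -> yes
String 3 '[[][[]][][][[]][[]][[[][]]]]': depth seq [1 2 1 2 3 2 1 2 1 2 1 2 3 2 1 2 3 2 1 2 3 4 3 4 3 2 1 0]
  -> pairs=14 depth=4 groups=1 -> no
String 4 '[[[[]]]][][][[][][]][][]': depth seq [1 2 3 4 3 2 1 0 1 0 1 0 1 2 1 2 1 2 1 0 1 0 1 0]
  -> pairs=12 depth=4 groups=6 -> no
String 5 '[[][][]][][][][][][[][]]': depth seq [1 2 1 2 1 2 1 0 1 0 1 0 1 0 1 0 1 0 1 2 1 2 1 0]
  -> pairs=12 depth=2 groups=7 -> no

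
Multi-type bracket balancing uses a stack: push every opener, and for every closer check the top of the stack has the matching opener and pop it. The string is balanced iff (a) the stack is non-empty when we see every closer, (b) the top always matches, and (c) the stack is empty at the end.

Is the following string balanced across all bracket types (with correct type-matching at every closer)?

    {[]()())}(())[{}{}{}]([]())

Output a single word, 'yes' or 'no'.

pos 0: push '{'; stack = {
pos 1: push '['; stack = {[
pos 2: ']' matches '['; pop; stack = {
pos 3: push '('; stack = {(
pos 4: ')' matches '('; pop; stack = {
pos 5: push '('; stack = {(
pos 6: ')' matches '('; pop; stack = {
pos 7: saw closer ')' but top of stack is '{' (expected '}') → INVALID
Verdict: type mismatch at position 7: ')' closes '{' → no

Answer: no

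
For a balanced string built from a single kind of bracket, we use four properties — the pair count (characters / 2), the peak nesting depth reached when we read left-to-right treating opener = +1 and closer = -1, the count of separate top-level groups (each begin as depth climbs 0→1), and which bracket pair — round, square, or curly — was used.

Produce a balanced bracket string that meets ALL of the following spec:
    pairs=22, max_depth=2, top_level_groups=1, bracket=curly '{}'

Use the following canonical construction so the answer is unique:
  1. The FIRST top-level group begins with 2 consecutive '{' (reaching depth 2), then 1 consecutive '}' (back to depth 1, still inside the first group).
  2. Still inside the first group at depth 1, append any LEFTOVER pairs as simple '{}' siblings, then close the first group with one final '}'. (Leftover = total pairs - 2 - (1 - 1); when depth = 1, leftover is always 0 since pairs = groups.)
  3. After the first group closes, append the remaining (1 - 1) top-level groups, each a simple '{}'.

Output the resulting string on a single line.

Spec: pairs=22 depth=2 groups=1
Leftover pairs = 22 - 2 - (1-1) = 20
First group: deep chain of depth 2 + 20 sibling pairs
Remaining 0 groups: simple '{}' each

Answer: {{}{}{}{}{}{}{}{}{}{}{}{}{}{}{}{}{}{}{}{}{}}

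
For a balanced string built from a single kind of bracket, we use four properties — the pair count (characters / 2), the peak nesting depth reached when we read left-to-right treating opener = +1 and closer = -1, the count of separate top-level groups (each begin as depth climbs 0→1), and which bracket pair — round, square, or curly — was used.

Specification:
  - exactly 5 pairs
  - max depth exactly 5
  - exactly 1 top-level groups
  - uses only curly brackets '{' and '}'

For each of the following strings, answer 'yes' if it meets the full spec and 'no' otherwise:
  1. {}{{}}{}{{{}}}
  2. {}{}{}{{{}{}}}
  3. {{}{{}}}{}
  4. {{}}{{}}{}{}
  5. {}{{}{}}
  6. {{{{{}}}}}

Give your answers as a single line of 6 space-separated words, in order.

String 1 '{}{{}}{}{{{}}}': depth seq [1 0 1 2 1 0 1 0 1 2 3 2 1 0]
  -> pairs=7 depth=3 groups=4 -> no
String 2 '{}{}{}{{{}{}}}': depth seq [1 0 1 0 1 0 1 2 3 2 3 2 1 0]
  -> pairs=7 depth=3 groups=4 -> no
String 3 '{{}{{}}}{}': depth seq [1 2 1 2 3 2 1 0 1 0]
  -> pairs=5 depth=3 groups=2 -> no
String 4 '{{}}{{}}{}{}': depth seq [1 2 1 0 1 2 1 0 1 0 1 0]
  -> pairs=6 depth=2 groups=4 -> no
String 5 '{}{{}{}}': depth seq [1 0 1 2 1 2 1 0]
  -> pairs=4 depth=2 groups=2 -> no
String 6 '{{{{{}}}}}': depth seq [1 2 3 4 5 4 3 2 1 0]
  -> pairs=5 depth=5 groups=1 -> yes

Answer: no no no no no yes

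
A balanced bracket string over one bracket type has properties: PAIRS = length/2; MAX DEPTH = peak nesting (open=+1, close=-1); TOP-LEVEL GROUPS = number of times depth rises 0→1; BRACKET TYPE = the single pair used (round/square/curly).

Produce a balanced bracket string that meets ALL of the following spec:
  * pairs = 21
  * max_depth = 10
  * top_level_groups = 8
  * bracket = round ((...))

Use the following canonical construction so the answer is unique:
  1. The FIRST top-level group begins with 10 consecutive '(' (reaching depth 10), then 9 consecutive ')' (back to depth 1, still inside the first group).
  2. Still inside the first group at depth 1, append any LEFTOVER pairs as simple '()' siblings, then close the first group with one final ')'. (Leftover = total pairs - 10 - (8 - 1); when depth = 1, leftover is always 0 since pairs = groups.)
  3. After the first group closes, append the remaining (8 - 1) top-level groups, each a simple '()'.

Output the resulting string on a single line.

Answer: (((((((((()))))))))()()()())()()()()()()()

Derivation:
Spec: pairs=21 depth=10 groups=8
Leftover pairs = 21 - 10 - (8-1) = 4
First group: deep chain of depth 10 + 4 sibling pairs
Remaining 7 groups: simple '()' each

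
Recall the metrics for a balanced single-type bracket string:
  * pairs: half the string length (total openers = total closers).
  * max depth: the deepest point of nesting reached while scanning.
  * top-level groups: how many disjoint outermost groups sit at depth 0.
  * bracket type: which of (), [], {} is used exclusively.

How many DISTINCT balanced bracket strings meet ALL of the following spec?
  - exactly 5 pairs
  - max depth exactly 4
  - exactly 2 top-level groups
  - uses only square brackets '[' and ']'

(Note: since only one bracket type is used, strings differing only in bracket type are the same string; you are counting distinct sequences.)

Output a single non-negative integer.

Spec: pairs=5 depth=4 groups=2
Count(depth <= 4) = 14
Count(depth <= 3) = 12
Count(depth == 4) = 14 - 12 = 2

Answer: 2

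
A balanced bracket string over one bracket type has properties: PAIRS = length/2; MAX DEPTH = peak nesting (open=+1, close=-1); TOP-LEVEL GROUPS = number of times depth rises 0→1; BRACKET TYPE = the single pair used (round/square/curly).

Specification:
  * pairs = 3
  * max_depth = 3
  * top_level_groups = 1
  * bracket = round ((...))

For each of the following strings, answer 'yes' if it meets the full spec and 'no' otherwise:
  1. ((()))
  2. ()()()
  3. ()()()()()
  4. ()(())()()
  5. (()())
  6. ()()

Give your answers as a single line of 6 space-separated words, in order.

String 1 '((()))': depth seq [1 2 3 2 1 0]
  -> pairs=3 depth=3 groups=1 -> yes
String 2 '()()()': depth seq [1 0 1 0 1 0]
  -> pairs=3 depth=1 groups=3 -> no
String 3 '()()()()()': depth seq [1 0 1 0 1 0 1 0 1 0]
  -> pairs=5 depth=1 groups=5 -> no
String 4 '()(())()()': depth seq [1 0 1 2 1 0 1 0 1 0]
  -> pairs=5 depth=2 groups=4 -> no
String 5 '(()())': depth seq [1 2 1 2 1 0]
  -> pairs=3 depth=2 groups=1 -> no
String 6 '()()': depth seq [1 0 1 0]
  -> pairs=2 depth=1 groups=2 -> no

Answer: yes no no no no no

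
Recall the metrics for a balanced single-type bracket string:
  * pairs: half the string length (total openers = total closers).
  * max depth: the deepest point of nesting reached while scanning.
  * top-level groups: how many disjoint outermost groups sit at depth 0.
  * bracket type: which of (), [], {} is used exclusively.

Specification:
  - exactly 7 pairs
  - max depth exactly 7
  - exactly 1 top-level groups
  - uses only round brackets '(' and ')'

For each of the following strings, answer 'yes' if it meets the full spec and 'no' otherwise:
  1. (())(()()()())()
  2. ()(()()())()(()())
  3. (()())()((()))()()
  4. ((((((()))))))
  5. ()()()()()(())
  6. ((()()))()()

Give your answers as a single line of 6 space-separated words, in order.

String 1 '(())(()()()())()': depth seq [1 2 1 0 1 2 1 2 1 2 1 2 1 0 1 0]
  -> pairs=8 depth=2 groups=3 -> no
String 2 '()(()()())()(()())': depth seq [1 0 1 2 1 2 1 2 1 0 1 0 1 2 1 2 1 0]
  -> pairs=9 depth=2 groups=4 -> no
String 3 '(()())()((()))()()': depth seq [1 2 1 2 1 0 1 0 1 2 3 2 1 0 1 0 1 0]
  -> pairs=9 depth=3 groups=5 -> no
String 4 '((((((()))))))': depth seq [1 2 3 4 5 6 7 6 5 4 3 2 1 0]
  -> pairs=7 depth=7 groups=1 -> yes
String 5 '()()()()()(())': depth seq [1 0 1 0 1 0 1 0 1 0 1 2 1 0]
  -> pairs=7 depth=2 groups=6 -> no
String 6 '((()()))()()': depth seq [1 2 3 2 3 2 1 0 1 0 1 0]
  -> pairs=6 depth=3 groups=3 -> no

Answer: no no no yes no no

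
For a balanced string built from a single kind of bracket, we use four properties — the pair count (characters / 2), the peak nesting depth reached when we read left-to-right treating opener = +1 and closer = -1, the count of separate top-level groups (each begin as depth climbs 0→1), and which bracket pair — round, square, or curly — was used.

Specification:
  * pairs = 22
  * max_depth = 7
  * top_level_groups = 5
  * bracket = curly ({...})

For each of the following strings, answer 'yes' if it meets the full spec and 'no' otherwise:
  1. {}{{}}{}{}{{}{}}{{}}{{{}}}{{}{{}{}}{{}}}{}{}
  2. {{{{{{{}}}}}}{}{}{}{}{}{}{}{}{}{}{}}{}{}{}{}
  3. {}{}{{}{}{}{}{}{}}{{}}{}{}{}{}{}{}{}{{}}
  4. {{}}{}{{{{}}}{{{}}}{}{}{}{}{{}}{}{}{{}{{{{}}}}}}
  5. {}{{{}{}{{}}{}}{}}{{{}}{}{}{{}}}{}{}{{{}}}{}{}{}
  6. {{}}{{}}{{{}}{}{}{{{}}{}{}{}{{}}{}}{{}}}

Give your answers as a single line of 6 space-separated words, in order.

Answer: no yes no no no no

Derivation:
String 1 '{}{{}}{}{}{{}{}}{{}}{{{}}}{{}{{}{}}{{}}}{}{}': depth seq [1 0 1 2 1 0 1 0 1 0 1 2 1 2 1 0 1 2 1 0 1 2 3 2 1 0 1 2 1 2 3 2 3 2 1 2 3 2 1 0 1 0 1 0]
  -> pairs=22 depth=3 groups=10 -> no
String 2 '{{{{{{{}}}}}}{}{}{}{}{}{}{}{}{}{}{}}{}{}{}{}': depth seq [1 2 3 4 5 6 7 6 5 4 3 2 1 2 1 2 1 2 1 2 1 2 1 2 1 2 1 2 1 2 1 2 1 2 1 0 1 0 1 0 1 0 1 0]
  -> pairs=22 depth=7 groups=5 -> yes
String 3 '{}{}{{}{}{}{}{}{}}{{}}{}{}{}{}{}{}{}{{}}': depth seq [1 0 1 0 1 2 1 2 1 2 1 2 1 2 1 2 1 0 1 2 1 0 1 0 1 0 1 0 1 0 1 0 1 0 1 0 1 2 1 0]
  -> pairs=20 depth=2 groups=12 -> no
String 4 '{{}}{}{{{{}}}{{{}}}{}{}{}{}{{}}{}{}{{}{{{{}}}}}}': depth seq [1 2 1 0 1 0 1 2 3 4 3 2 1 2 3 4 3 2 1 2 1 2 1 2 1 2 1 2 3 2 1 2 1 2 1 2 3 2 3 4 5 6 5 4 3 2 1 0]
  -> pairs=24 depth=6 groups=3 -> no
String 5 '{}{{{}{}{{}}{}}{}}{{{}}{}{}{{}}}{}{}{{{}}}{}{}{}': depth seq [1 0 1 2 3 2 3 2 3 4 3 2 3 2 1 2 1 0 1 2 3 2 1 2 1 2 1 2 3 2 1 0 1 0 1 0 1 2 3 2 1 0 1 0 1 0 1 0]
  -> pairs=24 depth=4 groups=9 -> no
String 6 '{{}}{{}}{{{}}{}{}{{{}}{}{}{}{{}}{}}{{}}}': depth seq [1 2 1 0 1 2 1 0 1 2 3 2 1 2 1 2 1 2 3 4 3 2 3 2 3 2 3 2 3 4 3 2 3 2 1 2 3 2 1 0]
  -> pairs=20 depth=4 groups=3 -> no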